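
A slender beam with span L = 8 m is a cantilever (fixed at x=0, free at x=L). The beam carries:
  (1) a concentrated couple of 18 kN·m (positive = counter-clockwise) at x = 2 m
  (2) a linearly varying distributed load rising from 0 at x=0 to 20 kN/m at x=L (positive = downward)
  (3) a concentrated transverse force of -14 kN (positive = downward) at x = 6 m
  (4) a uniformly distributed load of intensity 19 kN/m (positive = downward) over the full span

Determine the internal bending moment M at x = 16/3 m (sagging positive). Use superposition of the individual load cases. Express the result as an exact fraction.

M(16/3) = -9836/81 kN·m

Load 1 — applied couple M₀=18 kN·m at a=2 m (b=L-a=6):
  M_1 = 0  [x>a] = 0 kN·m
Load 2 — triangular load w₀=20 kN/m (0→w₀ over full span):
  M_2 = w₀Lx/2 - w₀L²/3 - w₀x³/(6L) = 20·8·(16/3)/2 - 20·8²/3 - 20·(16/3)³/(6·8) = -5120/81 kN·m
Load 3 — point force P=-14 kN at a=6 m (b=L-a=2):
  M_3 = -P(a-x)  [x≤a] = -(-14)·(6-(16/3)) = 28/3 kN·m
Load 4 — uniform load w=19 kN/m over full span:
  M_4 = -w(L-x)²/2 = -19·(8-(16/3))²/2 = -608/9 kN·m
Superposition: M = Σ M_i = -9836/81 kN·m ≈ -121.432099 kN·m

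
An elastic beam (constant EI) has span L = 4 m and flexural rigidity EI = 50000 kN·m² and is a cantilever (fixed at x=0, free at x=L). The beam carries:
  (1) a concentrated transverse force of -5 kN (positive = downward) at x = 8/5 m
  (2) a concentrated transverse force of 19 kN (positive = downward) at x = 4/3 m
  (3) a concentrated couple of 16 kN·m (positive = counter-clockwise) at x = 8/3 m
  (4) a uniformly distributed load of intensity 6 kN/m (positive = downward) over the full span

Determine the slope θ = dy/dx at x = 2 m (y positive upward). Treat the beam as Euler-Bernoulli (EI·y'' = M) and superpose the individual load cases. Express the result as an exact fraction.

θ(2) = -97/140625 rad

Load 1 — point force P=-5 kN at a=8/5 m (b=L-a=12/5):
  θ_1 = -Pa²/(2EI)  [x>a] = -(-5)·(8/5)²/(2·50000) = 2/15625 rad
Load 2 — point force P=19 kN at a=4/3 m (b=L-a=8/3):
  θ_2 = -Pa²/(2EI)  [x>a] = -19·(4/3)²/(2·50000) = -19/56250 rad
Load 3 — applied couple M₀=16 kN·m at a=8/3 m (b=L-a=4/3):
  θ_3 = M₀x/EI  [x≤a] = 16·2/50000 = 2/3125 rad
Load 4 — uniform load w=6 kN/m over full span:
  θ_4 = -wx(x²-3Lx+3L²)/(6EI) = -6·2·(2²-3·4·2+3·4²)/(6·50000) = -7/6250 rad
Superposition: θ = Σ θ_i = -97/140625 rad ≈ -0.000690 rad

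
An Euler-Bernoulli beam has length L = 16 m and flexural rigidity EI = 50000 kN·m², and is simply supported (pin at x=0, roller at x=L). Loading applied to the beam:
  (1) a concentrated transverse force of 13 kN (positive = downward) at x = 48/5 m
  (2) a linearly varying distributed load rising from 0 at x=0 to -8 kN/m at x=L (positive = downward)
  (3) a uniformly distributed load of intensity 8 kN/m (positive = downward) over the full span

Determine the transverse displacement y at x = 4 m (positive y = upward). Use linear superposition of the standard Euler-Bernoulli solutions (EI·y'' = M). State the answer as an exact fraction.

y(4) = -25224/390625 m

Load 1 — point force P=13 kN at a=48/5 m (b=L-a=32/5):
  y_1 = -Pbx(L²-b²-x²)/(6LEI)  [x≤a] = -13·(32/5)·4·(16²-(32/5)²-4²)/(6·16·50000) = -16172/1171875 m
Load 2 — triangular load w₀=-8 kN/m (0→w₀ over full span):
  y_2 = -w₀x(7L⁴-10L²x²+3x⁴)/(360LEI) = -(-8)·4·(7·16⁴-10·16²·4²+3·4⁴)/(360·16·50000) = 436/9375 m
Load 3 — uniform load w=8 kN/m over full span:
  y_3 = -wx(L³-2Lx²+x³)/(24EI) = -8·4·(16³-2·16·4²+4³)/(24·50000) = -304/3125 m
Superposition: y = Σ y_i = -25224/390625 m ≈ -0.064573 m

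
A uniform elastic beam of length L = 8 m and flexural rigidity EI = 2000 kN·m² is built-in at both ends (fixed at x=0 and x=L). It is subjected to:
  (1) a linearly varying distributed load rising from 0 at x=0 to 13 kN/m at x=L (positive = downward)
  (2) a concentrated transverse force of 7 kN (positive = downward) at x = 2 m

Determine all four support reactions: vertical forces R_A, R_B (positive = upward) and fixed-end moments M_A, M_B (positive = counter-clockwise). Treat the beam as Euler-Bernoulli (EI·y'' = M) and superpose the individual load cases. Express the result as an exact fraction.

R_A = 3441/160 kN, M_A = 4273/120 kN·m, R_B = 5999/160 kN, M_B = -1769/40 kN·m

Load 1 — triangular load w₀=13 kN/m (0→w₀ over full span):
  R_A = 3w₀L/20 = 3·13·8/20 = 78/5 kN
  M_A = w₀L²/30 = 13·8²/30 = 416/15 kN·m
  R_B = 7w₀L/20 = 7·13·8/20 = 182/5 kN
  M_B = -w₀L²/20 = -13·8²/20 = -208/5 kN·m
Load 2 — point force P=7 kN at a=2 m (b=L-a=6):
  R_A = Pb²(3a+b)/L³ = 7·6²·(3·2+6)/8³ = 189/32 kN
  M_A = Pab²/L² = 7·2·6²/8² = 63/8 kN·m
  R_B = Pa²(a+3b)/L³ = 7·2²·(2+3·6)/8³ = 35/32 kN
  M_B = -Pa²b/L² = -7·2²·6/8² = -21/8 kN·m
Superposition: R_A = 3441/160 kN, M_A = 4273/120 kN·m, R_B = 5999/160 kN, M_B = -1769/40 kN·m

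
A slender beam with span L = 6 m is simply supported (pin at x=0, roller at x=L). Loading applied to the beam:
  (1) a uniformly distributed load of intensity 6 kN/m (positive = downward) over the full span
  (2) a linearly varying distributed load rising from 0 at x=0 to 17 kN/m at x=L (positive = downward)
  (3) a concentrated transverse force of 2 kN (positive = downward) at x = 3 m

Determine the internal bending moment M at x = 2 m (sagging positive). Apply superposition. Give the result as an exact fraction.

Load 1 — uniform load w=6 kN/m over full span:
  M_1 = wx(L-x)/2 = 6·2·(6-2)/2 = 24 kN·m
Load 2 — triangular load w₀=17 kN/m (0→w₀ over full span):
  M_2 = w₀Lx/6 - w₀x³/(6L) = 17·6·2/6 - 17·2³/(6·6) = 272/9 kN·m
Load 3 — point force P=2 kN at a=3 m (b=L-a=3):
  M_3 = Pbx/L  [x≤a] = 2·3·2/6 = 2 kN·m
Superposition: M = Σ M_i = 506/9 kN·m ≈ 56.222222 kN·m

M(2) = 506/9 kN·m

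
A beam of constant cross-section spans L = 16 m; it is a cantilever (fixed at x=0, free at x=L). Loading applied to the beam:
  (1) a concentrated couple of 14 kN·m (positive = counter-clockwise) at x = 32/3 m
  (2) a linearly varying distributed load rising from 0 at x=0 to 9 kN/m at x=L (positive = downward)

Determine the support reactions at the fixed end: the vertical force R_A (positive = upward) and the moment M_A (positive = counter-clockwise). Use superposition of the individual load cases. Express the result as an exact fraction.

R_A = 72 kN, M_A = 754 kN·m

Load 1 — applied couple M₀=14 kN·m at a=32/3 m (b=L-a=16/3):
  R_A = 0 kN
  M_A = -M₀ = -14 kN·m
Load 2 — triangular load w₀=9 kN/m (0→w₀ over full span):
  R_A = w₀L/2 = 9·16/2 = 72 kN
  M_A = w₀L²/3 = 9·16²/3 = 768 kN·m
Superposition: R_A = 72 kN, M_A = 754 kN·m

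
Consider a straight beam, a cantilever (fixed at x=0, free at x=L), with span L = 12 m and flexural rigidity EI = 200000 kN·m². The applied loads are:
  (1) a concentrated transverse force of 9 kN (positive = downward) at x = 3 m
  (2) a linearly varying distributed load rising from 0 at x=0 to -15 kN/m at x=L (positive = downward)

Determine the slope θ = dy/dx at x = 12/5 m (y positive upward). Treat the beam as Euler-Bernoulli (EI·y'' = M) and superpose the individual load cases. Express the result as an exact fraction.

θ(12/5) = 44739/6250000 rad

Load 1 — point force P=9 kN at a=3 m (b=L-a=9):
  θ_1 = -Px(2a-x)/(2EI)  [x≤a] = -9·(12/5)·(2·3-(12/5))/(2·200000) = -243/1250000 rad
Load 2 — triangular load w₀=-15 kN/m (0→w₀ over full span):
  θ_2 = (w₀Lx²/4-w₀L²x/3-w₀x⁴/(24L))/EI = ((-15)·12·(12/5)²/4-(-15)·12²·(12/5)/3-(-15)·(12/5)⁴/(24·12))/200000 = 22977/3125000 rad
Superposition: θ = Σ θ_i = 44739/6250000 rad ≈ 0.007158 rad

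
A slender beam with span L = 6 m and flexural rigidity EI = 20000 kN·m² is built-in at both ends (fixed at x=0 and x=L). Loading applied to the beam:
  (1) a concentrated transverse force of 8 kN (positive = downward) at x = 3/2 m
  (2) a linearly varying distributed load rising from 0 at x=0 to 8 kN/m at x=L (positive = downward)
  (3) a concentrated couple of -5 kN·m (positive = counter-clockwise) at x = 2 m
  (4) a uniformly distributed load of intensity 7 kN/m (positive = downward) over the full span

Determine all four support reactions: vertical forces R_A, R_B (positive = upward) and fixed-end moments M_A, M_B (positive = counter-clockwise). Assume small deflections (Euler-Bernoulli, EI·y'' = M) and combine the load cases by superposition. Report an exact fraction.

Load 1 — point force P=8 kN at a=3/2 m (b=L-a=9/2):
  R_A = Pb²(3a+b)/L³ = 8·(9/2)²·(3·(3/2)+(9/2))/6³ = 27/4 kN
  M_A = Pab²/L² = 8·(3/2)·(9/2)²/6² = 27/4 kN·m
  R_B = Pa²(a+3b)/L³ = 8·(3/2)²·((3/2)+3·(9/2))/6³ = 5/4 kN
  M_B = -Pa²b/L² = -8·(3/2)²·(9/2)/6² = -9/4 kN·m
Load 2 — triangular load w₀=8 kN/m (0→w₀ over full span):
  R_A = 3w₀L/20 = 3·8·6/20 = 36/5 kN
  M_A = w₀L²/30 = 8·6²/30 = 48/5 kN·m
  R_B = 7w₀L/20 = 7·8·6/20 = 84/5 kN
  M_B = -w₀L²/20 = -8·6²/20 = -72/5 kN·m
Load 3 — applied couple M₀=-5 kN·m at a=2 m (b=L-a=4):
  R_A = 6M₀ab/L³ = 6·(-5)·2·4/6³ = -10/9 kN
  M_A = M₀b(2a-b)/L² = (-5)·4·(2·2-4)/6² = 0 kN·m
  R_B = -6M₀ab/L³ = -6·(-5)·2·4/6³ = 10/9 kN
  M_B = M₀a(2b-a)/L² = (-5)·2·(2·4-2)/6² = -5/3 kN·m
Load 4 — uniform load w=7 kN/m over full span:
  R_A = wL/2 = 7·6/2 = 21 kN
  M_A = wL²/12 = 7·6²/12 = 21 kN·m
  R_B = wL/2 = 7·6/2 = 21 kN
  M_B = -wL²/12 = -7·6²/12 = -21 kN·m
Superposition: R_A = 6091/180 kN, M_A = 747/20 kN·m, R_B = 7229/180 kN, M_B = -2359/60 kN·m

R_A = 6091/180 kN, M_A = 747/20 kN·m, R_B = 7229/180 kN, M_B = -2359/60 kN·m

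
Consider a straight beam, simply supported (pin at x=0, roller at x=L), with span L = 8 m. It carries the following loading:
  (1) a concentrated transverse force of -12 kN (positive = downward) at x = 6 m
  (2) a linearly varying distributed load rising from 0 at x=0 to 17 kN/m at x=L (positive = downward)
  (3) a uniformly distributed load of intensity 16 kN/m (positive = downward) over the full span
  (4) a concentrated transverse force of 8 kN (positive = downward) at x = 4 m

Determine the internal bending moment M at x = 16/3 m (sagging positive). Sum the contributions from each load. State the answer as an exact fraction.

M(16/3) = 14224/81 kN·m

Load 1 — point force P=-12 kN at a=6 m (b=L-a=2):
  M_1 = Pbx/L  [x≤a] = (-12)·2·(16/3)/8 = -16 kN·m
Load 2 — triangular load w₀=17 kN/m (0→w₀ over full span):
  M_2 = w₀Lx/6 - w₀x³/(6L) = 17·8·(16/3)/6 - 17·(16/3)³/(6·8) = 5440/81 kN·m
Load 3 — uniform load w=16 kN/m over full span:
  M_3 = wx(L-x)/2 = 16·(16/3)·(8-(16/3))/2 = 1024/9 kN·m
Load 4 — point force P=8 kN at a=4 m (b=L-a=4):
  M_4 = Pa(L-x)/L  [x>a] = 8·4·(8-(16/3))/8 = 32/3 kN·m
Superposition: M = Σ M_i = 14224/81 kN·m ≈ 175.604938 kN·m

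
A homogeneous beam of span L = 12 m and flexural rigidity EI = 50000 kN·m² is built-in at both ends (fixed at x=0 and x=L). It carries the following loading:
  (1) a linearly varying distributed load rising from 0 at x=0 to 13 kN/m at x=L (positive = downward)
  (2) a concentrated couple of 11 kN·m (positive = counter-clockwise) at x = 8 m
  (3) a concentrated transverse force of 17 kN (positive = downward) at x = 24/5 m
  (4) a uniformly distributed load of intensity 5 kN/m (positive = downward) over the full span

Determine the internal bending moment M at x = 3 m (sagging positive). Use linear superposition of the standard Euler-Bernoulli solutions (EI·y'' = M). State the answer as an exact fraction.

M(3) = 14097/1000 kN·m

Load 1 — triangular load w₀=13 kN/m (0→w₀ over full span):
  M_1 = 3w₀Lx/20 - w₀L²/30 - w₀x³/(6L) = 3·13·12·3/20 - 13·12²/30 - 13·3³/(6·12) = 117/40 kN·m
Load 2 — applied couple M₀=11 kN·m at a=8 m (b=L-a=4):
  M_2 = R_Ax - M_A  [x≤a] with R_A=11/9, M_A=11/3 = (11/9)·3 - (11/3) = 0 kN·m
Load 3 — point force P=17 kN at a=24/5 m (b=L-a=36/5):
  M_3 = Pb²(3a+b)x/L³ - Pab²/L²  [x≤a] = 17·(36/5)²·(3·(24/5)+(36/5))·3/12³ - 17·(24/5)·(36/5)²/12² = 459/125 kN·m
Load 4 — uniform load w=5 kN/m over full span:
  M_4 = wLx/2 - wL²/12 - wx²/2 = 5·12·3/2 - 5·12²/12 - 5·3²/2 = 15/2 kN·m
Superposition: M = Σ M_i = 14097/1000 kN·m ≈ 14.097000 kN·m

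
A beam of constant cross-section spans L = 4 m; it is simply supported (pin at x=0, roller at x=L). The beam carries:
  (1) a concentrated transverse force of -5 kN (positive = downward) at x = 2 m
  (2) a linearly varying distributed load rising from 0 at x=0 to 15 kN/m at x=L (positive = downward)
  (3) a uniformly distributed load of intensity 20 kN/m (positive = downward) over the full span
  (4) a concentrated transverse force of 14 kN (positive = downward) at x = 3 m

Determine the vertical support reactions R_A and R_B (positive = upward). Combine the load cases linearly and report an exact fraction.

Load 1 — point force P=-5 kN at a=2 m (b=L-a=2):
  R_A = Pb/L = (-5)·2/4 = -5/2 kN
  R_B = Pa/L = (-5)·2/4 = -5/2 kN
Load 2 — triangular load w₀=15 kN/m (0→w₀ over full span):
  R_A = w₀L/6 = 15·4/6 = 10 kN
  R_B = w₀L/3 = 15·4/3 = 20 kN
Load 3 — uniform load w=20 kN/m over full span:
  R_A = wL/2 = 20·4/2 = 40 kN
  R_B = wL/2 = 20·4/2 = 40 kN
Load 4 — point force P=14 kN at a=3 m (b=L-a=1):
  R_A = Pb/L = 14·1/4 = 7/2 kN
  R_B = Pa/L = 14·3/4 = 21/2 kN
Superposition: R_A = 51 kN, R_B = 68 kN

R_A = 51 kN, R_B = 68 kN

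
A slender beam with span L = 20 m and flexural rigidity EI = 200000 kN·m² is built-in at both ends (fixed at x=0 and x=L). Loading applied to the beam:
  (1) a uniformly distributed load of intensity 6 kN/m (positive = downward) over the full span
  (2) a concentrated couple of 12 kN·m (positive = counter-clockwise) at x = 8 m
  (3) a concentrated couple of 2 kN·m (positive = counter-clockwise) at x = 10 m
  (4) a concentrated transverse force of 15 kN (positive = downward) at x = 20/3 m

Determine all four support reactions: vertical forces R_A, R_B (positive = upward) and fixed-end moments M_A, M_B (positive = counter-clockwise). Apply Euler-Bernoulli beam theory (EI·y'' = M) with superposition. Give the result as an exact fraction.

R_A = 324563/4500 kN, M_A = 110873/450 kN·m, R_B = 282937/4500 kN, M_B = -98047/450 kN·m

Load 1 — uniform load w=6 kN/m over full span:
  R_A = wL/2 = 6·20/2 = 60 kN
  M_A = wL²/12 = 6·20²/12 = 200 kN·m
  R_B = wL/2 = 6·20/2 = 60 kN
  M_B = -wL²/12 = -6·20²/12 = -200 kN·m
Load 2 — applied couple M₀=12 kN·m at a=8 m (b=L-a=12):
  R_A = 6M₀ab/L³ = 6·12·8·12/20³ = 108/125 kN
  M_A = M₀b(2a-b)/L² = 12·12·(2·8-12)/20² = 36/25 kN·m
  R_B = -6M₀ab/L³ = -6·12·8·12/20³ = -108/125 kN
  M_B = M₀a(2b-a)/L² = 12·8·(2·12-8)/20² = 96/25 kN·m
Load 3 — applied couple M₀=2 kN·m at a=10 m (b=L-a=10):
  R_A = 6M₀ab/L³ = 6·2·10·10/20³ = 3/20 kN
  M_A = M₀b(2a-b)/L² = 2·10·(2·10-10)/20² = 1/2 kN·m
  R_B = -6M₀ab/L³ = -6·2·10·10/20³ = -3/20 kN
  M_B = M₀a(2b-a)/L² = 2·10·(2·10-10)/20² = 1/2 kN·m
Load 4 — point force P=15 kN at a=20/3 m (b=L-a=40/3):
  R_A = Pb²(3a+b)/L³ = 15·(40/3)²·(3·(20/3)+(40/3))/20³ = 100/9 kN
  M_A = Pab²/L² = 15·(20/3)·(40/3)²/20² = 400/9 kN·m
  R_B = Pa²(a+3b)/L³ = 15·(20/3)²·((20/3)+3·(40/3))/20³ = 35/9 kN
  M_B = -Pa²b/L² = -15·(20/3)²·(40/3)/20² = -200/9 kN·m
Superposition: R_A = 324563/4500 kN, M_A = 110873/450 kN·m, R_B = 282937/4500 kN, M_B = -98047/450 kN·m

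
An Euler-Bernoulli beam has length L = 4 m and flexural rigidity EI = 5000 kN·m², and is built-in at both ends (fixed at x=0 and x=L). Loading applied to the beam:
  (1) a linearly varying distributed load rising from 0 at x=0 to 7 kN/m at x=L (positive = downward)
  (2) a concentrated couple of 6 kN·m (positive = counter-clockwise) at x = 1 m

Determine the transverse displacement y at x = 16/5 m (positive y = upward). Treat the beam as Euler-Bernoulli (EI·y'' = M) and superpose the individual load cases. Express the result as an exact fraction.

y(16/5) = -28801/234375000 m

Load 1 — triangular load w₀=7 kN/m (0→w₀ over full span):
  y_1 = -w₀x²(L-x)²(x+2L)/(120LEI) = -7·(16/5)²·(4-(16/5))²·((16/5)+2·4)/(120·4·5000) = -6272/29296875 m
Load 2 — applied couple M₀=6 kN·m at a=1 m (b=L-a=3):
  y_2 = (R_Ax³/6 - M_Ax²/2 - M₀(x-a)²/2)/EI  [x>a] with R_A=27/16, M_A=-9/8 = ((27/16)·(16/5)³/6 - (-9/8)·(16/5)²/2 - 6·((16/5)-1)²/2)/5000 = 57/625000 m
Superposition: y = Σ y_i = -28801/234375000 m ≈ -0.000123 m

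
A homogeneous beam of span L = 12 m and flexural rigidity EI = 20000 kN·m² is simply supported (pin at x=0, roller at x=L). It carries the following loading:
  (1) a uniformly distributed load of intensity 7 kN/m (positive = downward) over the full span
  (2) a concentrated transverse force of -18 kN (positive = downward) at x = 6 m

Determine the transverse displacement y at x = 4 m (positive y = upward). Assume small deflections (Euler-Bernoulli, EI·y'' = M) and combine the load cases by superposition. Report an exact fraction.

Load 1 — uniform load w=7 kN/m over full span:
  y_1 = -wx(L³-2Lx²+x³)/(24EI) = -7·4·(12³-2·12·4²+4³)/(24·20000) = -154/1875 m
Load 2 — point force P=-18 kN at a=6 m (b=L-a=6):
  y_2 = -Pbx(L²-b²-x²)/(6LEI)  [x≤a] = -(-18)·6·4·(12²-6²-4²)/(6·12·20000) = 69/2500 m
Superposition: y = Σ y_i = -409/7500 m ≈ -0.054533 m

y(4) = -409/7500 m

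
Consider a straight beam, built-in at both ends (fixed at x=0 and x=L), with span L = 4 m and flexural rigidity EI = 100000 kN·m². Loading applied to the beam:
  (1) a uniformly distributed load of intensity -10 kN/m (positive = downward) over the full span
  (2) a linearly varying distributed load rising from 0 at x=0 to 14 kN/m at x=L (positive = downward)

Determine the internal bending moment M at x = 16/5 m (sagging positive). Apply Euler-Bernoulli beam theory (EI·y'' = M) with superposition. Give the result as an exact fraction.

Load 1 — uniform load w=-10 kN/m over full span:
  M_1 = wLx/2 - wL²/12 - wx²/2 = (-10)·4·(16/5)/2 - (-10)·4²/12 - (-10)·(16/5)²/2 = 8/15 kN·m
Load 2 — triangular load w₀=14 kN/m (0→w₀ over full span):
  M_2 = 3w₀Lx/20 - w₀L²/30 - w₀x³/(6L) = 3·14·4·(16/5)/20 - 14·4²/30 - 14·(16/5)³/(6·4) = 112/375 kN·m
Superposition: M = Σ M_i = 104/125 kN·m ≈ 0.832000 kN·m

M(16/5) = 104/125 kN·m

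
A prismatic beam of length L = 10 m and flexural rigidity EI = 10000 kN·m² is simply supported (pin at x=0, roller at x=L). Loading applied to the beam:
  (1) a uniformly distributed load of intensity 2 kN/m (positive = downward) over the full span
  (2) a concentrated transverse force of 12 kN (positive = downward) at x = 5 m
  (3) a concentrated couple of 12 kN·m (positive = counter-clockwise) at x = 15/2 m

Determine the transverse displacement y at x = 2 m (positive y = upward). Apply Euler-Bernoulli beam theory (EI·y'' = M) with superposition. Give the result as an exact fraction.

y(2) = -9827/300000 m

Load 1 — uniform load w=2 kN/m over full span:
  y_1 = -wx(L³-2Lx²+x³)/(24EI) = -2·2·(10³-2·10·2²+2³)/(24·10000) = -29/1875 m
Load 2 — point force P=12 kN at a=5 m (b=L-a=5):
  y_2 = -Pbx(L²-b²-x²)/(6LEI)  [x≤a] = -12·5·2·(10²-5²-2²)/(6·10·10000) = -71/5000 m
Load 3 — applied couple M₀=12 kN·m at a=15/2 m (b=L-a=5/2):
  y_3 = (M₀x³/(6L)+C₁x)/EI  [x≤a] with C₁=M₀(3b²-L²)/(6L)=-65/4 = (12·2³/(6·10)+(-65/4)·2)/10000 = -309/100000 m
Superposition: y = Σ y_i = -9827/300000 m ≈ -0.032757 m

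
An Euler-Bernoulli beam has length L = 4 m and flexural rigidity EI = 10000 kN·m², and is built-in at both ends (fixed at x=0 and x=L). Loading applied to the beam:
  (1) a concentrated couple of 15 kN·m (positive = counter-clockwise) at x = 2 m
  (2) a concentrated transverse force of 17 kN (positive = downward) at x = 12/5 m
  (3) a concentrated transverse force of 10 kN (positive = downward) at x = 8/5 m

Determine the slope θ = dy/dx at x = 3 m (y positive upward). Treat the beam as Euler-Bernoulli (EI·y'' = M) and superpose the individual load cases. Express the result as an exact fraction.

Load 1 — applied couple M₀=15 kN·m at a=2 m (b=L-a=2):
  θ_1 = (R_Ax²/2 - M_Ax - M₀(x-a))/EI  [x>a] with R_A=45/8, M_A=15/4 = ((45/8)·3²/2 - (15/4)·3 - 15·(3-2))/10000 = -3/32000 rad
Load 2 — point force P=17 kN at a=12/5 m (b=L-a=8/5):
  θ_2 = Pa²(L-x)(2bL-(3b+a)(L-x))/(2L³EI)  [x>a] = 17·(12/5)²·(4-3)·(2·(8/5)·4-(3·(8/5)+(12/5))·(4-3))/(2·4³·10000) = 1071/2500000 rad
Load 3 — point force P=10 kN at a=8/5 m (b=L-a=12/5):
  θ_3 = Pa²(L-x)(2bL-(3b+a)(L-x))/(2L³EI)  [x>a] = 10·(8/5)²·(4-3)·(2·(12/5)·4-(3·(12/5)+(8/5))·(4-3))/(2·4³·10000) = 13/62500 rad
Superposition: θ = Σ θ_i = 10853/20000000 rad ≈ 0.000543 rad

θ(3) = 10853/20000000 rad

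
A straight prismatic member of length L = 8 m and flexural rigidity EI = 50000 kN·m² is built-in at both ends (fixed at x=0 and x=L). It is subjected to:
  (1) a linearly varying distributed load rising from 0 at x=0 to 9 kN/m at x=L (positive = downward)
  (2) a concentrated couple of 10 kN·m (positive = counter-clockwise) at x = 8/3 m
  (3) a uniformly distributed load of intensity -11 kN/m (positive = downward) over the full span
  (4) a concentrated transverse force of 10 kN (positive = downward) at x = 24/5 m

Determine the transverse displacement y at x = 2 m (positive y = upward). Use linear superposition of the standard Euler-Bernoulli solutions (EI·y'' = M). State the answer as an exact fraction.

y(2) = 2993/4500000 m

Load 1 — triangular load w₀=9 kN/m (0→w₀ over full span):
  y_1 = -w₀x²(L-x)²(x+2L)/(120LEI) = -9·2²·(8-2)²·(2+2·8)/(120·8·50000) = -243/500000 m
Load 2 — applied couple M₀=10 kN·m at a=8/3 m (b=L-a=16/3):
  y_2 = (R_Ax³/6 - M_Ax²/2)/EI  [x≤a] with R_A=5/3, M_A=0 = ((5/3)·2³/6 - 0·2²/2)/50000 = 1/22500 m
Load 3 — uniform load w=-11 kN/m over full span:
  y_3 = -wx²(L-x)²/(24EI) = -(-11)·2²·(8-2)²/(24·50000) = 33/25000 m
Load 4 — point force P=10 kN at a=24/5 m (b=L-a=16/5):
  y_4 = -Pb²x²(3aL-(3a+b)x)/(6L³EI)  [x≤a] = -10·(16/5)²·2²·(3·(24/5)·8-(3·(24/5)+(16/5))·2)/(6·8³·50000) = -2/9375 m
Superposition: y = Σ y_i = 2993/4500000 m ≈ 0.000665 m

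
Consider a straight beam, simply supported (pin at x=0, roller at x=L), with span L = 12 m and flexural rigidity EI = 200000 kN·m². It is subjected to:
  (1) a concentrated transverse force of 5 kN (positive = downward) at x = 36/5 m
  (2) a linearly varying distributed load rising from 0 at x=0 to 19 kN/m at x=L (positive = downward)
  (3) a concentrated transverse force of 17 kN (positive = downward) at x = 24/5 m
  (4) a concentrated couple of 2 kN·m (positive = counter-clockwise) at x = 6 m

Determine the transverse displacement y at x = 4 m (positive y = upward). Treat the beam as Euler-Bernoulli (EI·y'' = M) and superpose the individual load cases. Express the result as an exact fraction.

Load 1 — point force P=5 kN at a=36/5 m (b=L-a=24/5):
  y_1 = -Pbx(L²-b²-x²)/(6LEI)  [x≤a] = -5·(24/5)·4·(12²-(24/5)²-4²)/(6·12·200000) = -164/234375 m
Load 2 — triangular load w₀=19 kN/m (0→w₀ over full span):
  y_2 = -w₀x(7L⁴-10L²x²+3x⁴)/(360LEI) = -19·4·(7·12⁴-10·12²·4²+3·4⁴)/(360·12·200000) = -304/28125 m
Load 3 — point force P=17 kN at a=24/5 m (b=L-a=36/5):
  y_3 = -Pbx(L²-b²-x²)/(6LEI)  [x≤a] = -17·(36/5)·4·(12²-(36/5)²-4²)/(6·12·200000) = -2023/781250 m
Load 4 — applied couple M₀=2 kN·m at a=6 m (b=L-a=6):
  y_4 = (M₀x³/(6L)+C₁x)/EI  [x≤a] with C₁=M₀(3b²-L²)/(6L)=-1 = (2·4³/(6·12)+(-1)·4)/200000 = -1/90000 m
Superposition: y = Σ y_i = -264547/18750000 m ≈ -0.014109 m

y(4) = -264547/18750000 m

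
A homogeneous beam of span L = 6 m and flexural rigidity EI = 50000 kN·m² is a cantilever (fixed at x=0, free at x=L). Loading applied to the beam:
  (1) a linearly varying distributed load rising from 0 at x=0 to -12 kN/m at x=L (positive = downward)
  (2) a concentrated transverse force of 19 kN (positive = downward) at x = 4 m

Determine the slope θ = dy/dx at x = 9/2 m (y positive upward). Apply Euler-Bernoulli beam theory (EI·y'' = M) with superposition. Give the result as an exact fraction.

θ(9/2) = 10603/3200000 rad

Load 1 — triangular load w₀=-12 kN/m (0→w₀ over full span):
  θ_1 = (w₀Lx²/4-w₀L²x/3-w₀x⁴/(24L))/EI = ((-12)·6·(9/2)²/4-(-12)·6²·(9/2)/3-(-12)·(9/2)⁴/(24·6))/50000 = 20331/3200000 rad
Load 2 — point force P=19 kN at a=4 m (b=L-a=2):
  θ_2 = -Pa²/(2EI)  [x>a] = -19·4²/(2·50000) = -19/6250 rad
Superposition: θ = Σ θ_i = 10603/3200000 rad ≈ 0.003313 rad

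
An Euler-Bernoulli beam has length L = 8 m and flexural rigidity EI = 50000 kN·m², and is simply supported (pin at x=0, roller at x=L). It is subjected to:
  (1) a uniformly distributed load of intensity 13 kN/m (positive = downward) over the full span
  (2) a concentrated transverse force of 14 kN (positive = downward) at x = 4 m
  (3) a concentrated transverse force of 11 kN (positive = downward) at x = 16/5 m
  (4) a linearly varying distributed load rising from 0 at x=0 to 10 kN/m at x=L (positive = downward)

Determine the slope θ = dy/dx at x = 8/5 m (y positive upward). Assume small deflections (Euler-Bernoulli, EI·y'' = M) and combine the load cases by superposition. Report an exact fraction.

θ(8/5) = -54299/7031250 rad

Load 1 — uniform load w=13 kN/m over full span:
  θ_1 = -w(L³-6Lx²+4x³)/(24EI) = -13·(8³-6·8·(8/5)²+4·(8/5)³)/(24·50000) = -1716/390625 rad
Load 2 — point force P=14 kN at a=4 m (b=L-a=4):
  θ_2 = -Pb(L²-b²-3x²)/(6LEI)  [x≤a] = -14·4·(8²-4²-3·(8/5)²)/(6·8·50000) = -147/156250 rad
Load 3 — point force P=11 kN at a=16/5 m (b=L-a=24/5):
  θ_3 = -Pb(L²-b²-3x²)/(6LEI)  [x≤a] = -11·(24/5)·(8²-(24/5)²-3·(8/5)²)/(6·8·50000) = -286/390625 rad
Load 4 — triangular load w₀=10 kN/m (0→w₀ over full span):
  θ_4 = -w₀(7L⁴-30L²x²+15x⁴)/(360LEI) = -10·(7·8⁴-30·8²·(8/5)²+15·(8/5)⁴)/(360·8·50000) = -5824/3515625 rad
Superposition: θ = Σ θ_i = -54299/7031250 rad ≈ -0.007723 rad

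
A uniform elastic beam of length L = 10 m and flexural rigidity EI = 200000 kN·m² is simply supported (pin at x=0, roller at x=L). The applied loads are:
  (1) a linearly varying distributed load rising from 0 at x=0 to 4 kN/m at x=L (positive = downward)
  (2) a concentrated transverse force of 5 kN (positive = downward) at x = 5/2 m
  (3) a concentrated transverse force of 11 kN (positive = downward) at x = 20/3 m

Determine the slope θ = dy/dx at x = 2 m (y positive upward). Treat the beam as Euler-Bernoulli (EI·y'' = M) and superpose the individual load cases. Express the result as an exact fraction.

Load 1 — triangular load w₀=4 kN/m (0→w₀ over full span):
  θ_1 = -w₀(7L⁴-30L²x²+15x⁴)/(360LEI) = -4·(7·10⁴-30·10²·2²+15·2⁴)/(360·10·200000) = -91/281250 rad
Load 2 — point force P=5 kN at a=5/2 m (b=L-a=15/2):
  θ_2 = -Pb(L²-b²-3x²)/(6LEI)  [x≤a] = -5·(15/2)·(10²-(15/2)²-3·2²)/(6·10·200000) = -127/1280000 rad
Load 3 — point force P=11 kN at a=20/3 m (b=L-a=10/3):
  θ_3 = -Pb(L²-b²-3x²)/(6LEI)  [x≤a] = -11·(10/3)·(10²-(10/3)²-3·2²)/(6·10·200000) = -1903/8100000 rad
Superposition: θ = Σ θ_i = -1704791/2592000000 rad ≈ -0.000658 rad

θ(2) = -1704791/2592000000 rad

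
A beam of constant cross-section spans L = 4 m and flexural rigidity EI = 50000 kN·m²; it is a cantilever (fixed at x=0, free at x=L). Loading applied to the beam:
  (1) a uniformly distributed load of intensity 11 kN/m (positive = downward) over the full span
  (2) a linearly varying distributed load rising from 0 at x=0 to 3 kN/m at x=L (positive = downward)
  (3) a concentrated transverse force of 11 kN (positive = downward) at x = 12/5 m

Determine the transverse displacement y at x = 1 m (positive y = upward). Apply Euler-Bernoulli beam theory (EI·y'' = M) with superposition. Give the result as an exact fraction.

y(1) = -26639/24000000 m

Load 1 — uniform load w=11 kN/m over full span:
  y_1 = -wx²(x²-4Lx+6L²)/(24EI) = -11·1²·(1²-4·4·1+6·4²)/(24·50000) = -297/400000 m
Load 2 — triangular load w₀=3 kN/m (0→w₀ over full span):
  y_2 = (w₀Lx³/12-w₀L²x²/6-w₀x⁵/(120L))/EI = (3·4·1³/12-3·4²·1²/6-3·1⁵/(120·4))/50000 = -1121/8000000 m
Load 3 — point force P=11 kN at a=12/5 m (b=L-a=8/5):
  y_3 = -Px²(3a-x)/(6EI)  [x≤a] = -11·1²·(3·(12/5)-1)/(6·50000) = -341/1500000 m
Superposition: y = Σ y_i = -26639/24000000 m ≈ -0.001110 m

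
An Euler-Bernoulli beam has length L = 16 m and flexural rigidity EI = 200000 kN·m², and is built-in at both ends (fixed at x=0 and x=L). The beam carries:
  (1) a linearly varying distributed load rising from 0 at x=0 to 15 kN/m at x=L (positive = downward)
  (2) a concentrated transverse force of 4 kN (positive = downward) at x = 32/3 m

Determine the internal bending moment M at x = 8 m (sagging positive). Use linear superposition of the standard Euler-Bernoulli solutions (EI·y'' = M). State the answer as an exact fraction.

Load 1 — triangular load w₀=15 kN/m (0→w₀ over full span):
  M_1 = 3w₀Lx/20 - w₀L²/30 - w₀x³/(6L) = 3·15·16·8/20 - 15·16²/30 - 15·8³/(6·16) = 80 kN·m
Load 2 — point force P=4 kN at a=32/3 m (b=L-a=16/3):
  M_2 = Pb²(3a+b)x/L³ - Pab²/L²  [x≤a] = 4·(16/3)²·(3·(32/3)+(16/3))·8/16³ - 4·(32/3)·(16/3)²/16² = 32/9 kN·m
Superposition: M = Σ M_i = 752/9 kN·m ≈ 83.555556 kN·m

M(8) = 752/9 kN·m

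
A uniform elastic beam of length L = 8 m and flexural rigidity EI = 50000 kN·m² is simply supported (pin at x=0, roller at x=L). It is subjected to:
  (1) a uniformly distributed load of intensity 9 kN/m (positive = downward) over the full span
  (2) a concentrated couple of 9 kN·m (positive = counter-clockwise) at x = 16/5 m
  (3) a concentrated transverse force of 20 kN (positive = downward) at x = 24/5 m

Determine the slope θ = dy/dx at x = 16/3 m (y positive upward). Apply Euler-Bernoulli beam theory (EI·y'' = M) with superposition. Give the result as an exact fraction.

θ(16/3) = 3641/1406250 rad

Load 1 — uniform load w=9 kN/m over full span:
  θ_1 = -w(L³-6Lx²+4x³)/(24EI) = -9·(8³-6·8·(16/3)²+4·(16/3)³)/(24·50000) = 52/28125 rad
Load 2 — applied couple M₀=9 kN·m at a=16/5 m (b=L-a=24/5):
  θ_2 = (M₀x²/(2L)-M₀(x-a)+C₁)/EI  [x>a] with C₁=M₀(3b²-L²)/(6L)=24/25 = (9·(16/3)²/(2·8)-9·((16/3)-(16/5))+(24/25))/50000 = -7/156250 rad
Load 3 — point force P=20 kN at a=24/5 m (b=L-a=16/5):
  θ_3 = -Pa(2L²-6Lx+3x²+a²)/(6LEI)  [x>a] = -20·(24/5)·(2·8²-6·8·(16/3)+3·(16/3)²+(24/5)²)/(6·8·50000) = 184/234375 rad
Superposition: θ = Σ θ_i = 3641/1406250 rad ≈ 0.002589 rad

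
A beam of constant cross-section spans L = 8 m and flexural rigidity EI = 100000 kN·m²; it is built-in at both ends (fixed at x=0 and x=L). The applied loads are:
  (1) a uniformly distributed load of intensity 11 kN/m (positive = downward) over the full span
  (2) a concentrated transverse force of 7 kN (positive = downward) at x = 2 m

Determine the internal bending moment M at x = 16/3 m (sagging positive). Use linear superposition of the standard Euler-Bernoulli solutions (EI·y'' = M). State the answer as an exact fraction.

Load 1 — uniform load w=11 kN/m over full span:
  M_1 = wLx/2 - wL²/12 - wx²/2 = 11·8·(16/3)/2 - 11·8²/12 - 11·(16/3)²/2 = 176/9 kN·m
Load 2 — point force P=7 kN at a=2 m (b=L-a=6):
  M_2 = Pa²(a+3b)(L-x)/L³ - Pa²b/L²  [x>a] = 7·2²·(2+3·6)·(8-(16/3))/8³ - 7·2²·6/8² = 7/24 kN·m
Superposition: M = Σ M_i = 1429/72 kN·m ≈ 19.847222 kN·m

M(16/3) = 1429/72 kN·m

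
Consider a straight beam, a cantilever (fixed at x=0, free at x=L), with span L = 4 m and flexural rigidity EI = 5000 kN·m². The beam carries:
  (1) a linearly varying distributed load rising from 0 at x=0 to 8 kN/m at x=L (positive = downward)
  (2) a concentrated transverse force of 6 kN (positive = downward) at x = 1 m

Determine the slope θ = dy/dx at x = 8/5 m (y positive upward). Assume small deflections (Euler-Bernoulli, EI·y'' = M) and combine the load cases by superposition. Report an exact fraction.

Load 1 — triangular load w₀=8 kN/m (0→w₀ over full span):
  θ_1 = (w₀Lx²/4-w₀L²x/3-w₀x⁴/(24L))/EI = (8·4·(8/5)²/4-8·4²·(8/5)/3-8·(8/5)⁴/(24·4))/5000 = -3776/390625 rad
Load 2 — point force P=6 kN at a=1 m (b=L-a=3):
  θ_2 = -Pa²/(2EI)  [x>a] = -6·1²/(2·5000) = -3/5000 rad
Superposition: θ = Σ θ_i = -32083/3125000 rad ≈ -0.010267 rad

θ(8/5) = -32083/3125000 rad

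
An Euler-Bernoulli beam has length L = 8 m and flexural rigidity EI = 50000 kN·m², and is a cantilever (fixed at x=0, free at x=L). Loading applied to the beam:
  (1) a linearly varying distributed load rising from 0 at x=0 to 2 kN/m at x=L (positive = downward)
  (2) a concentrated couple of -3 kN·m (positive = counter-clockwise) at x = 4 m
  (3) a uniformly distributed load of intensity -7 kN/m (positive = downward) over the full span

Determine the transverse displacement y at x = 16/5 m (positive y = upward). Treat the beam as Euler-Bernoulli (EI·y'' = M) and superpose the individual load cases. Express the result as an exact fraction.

y(16/5) = 1994552/146484375 m

Load 1 — triangular load w₀=2 kN/m (0→w₀ over full span):
  y_1 = (w₀Lx³/12-w₀L²x²/6-w₀x⁵/(120L))/EI = (2·8·(16/5)³/12-2·8²·(16/5)²/6-2·(16/5)⁵/(120·8))/50000 = -514048/146484375 m
Load 2 — applied couple M₀=-3 kN·m at a=4 m (b=L-a=4):
  y_2 = M₀x²/(2EI)  [x≤a] = (-3)·(16/5)²/(2·50000) = -24/78125 m
Load 3 — uniform load w=-7 kN/m over full span:
  y_3 = -wx²(x²-4Lx+6L²)/(24EI) = -(-7)·(16/5)²·((16/5)²-4·8·(16/5)+6·8²)/(24·50000) = 34048/1953125 m
Superposition: y = Σ y_i = 1994552/146484375 m ≈ 0.013616 m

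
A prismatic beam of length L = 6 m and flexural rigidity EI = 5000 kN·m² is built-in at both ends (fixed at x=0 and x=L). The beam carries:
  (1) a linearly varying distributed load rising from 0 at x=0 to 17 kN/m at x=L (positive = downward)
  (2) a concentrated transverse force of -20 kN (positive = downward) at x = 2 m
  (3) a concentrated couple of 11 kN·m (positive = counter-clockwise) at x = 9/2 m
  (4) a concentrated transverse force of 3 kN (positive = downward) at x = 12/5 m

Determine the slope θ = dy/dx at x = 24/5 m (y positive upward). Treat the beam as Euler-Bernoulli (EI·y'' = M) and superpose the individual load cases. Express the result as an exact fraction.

Load 1 — triangular load w₀=17 kN/m (0→w₀ over full span):
  θ_1 = -w₀(2x(L-x)(L-2x)(x+2L)+x²(L-x)²)/(120LEI) = -17·(2·(24/5)·(6-(24/5))·(6-2·(24/5))·((24/5)+2·6)+(24/5)²·(6-(24/5))²)/(120·6·5000) = 1224/390625 rad
Load 2 — point force P=-20 kN at a=2 m (b=L-a=4):
  θ_2 = Pa²(L-x)(2bL-(3b+a)(L-x))/(2L³EI)  [x>a] = (-20)·2²·(6-(24/5))·(2·4·6-(3·4+2)·(6-(24/5)))/(2·6³·5000) = -13/9375 rad
Load 3 — applied couple M₀=11 kN·m at a=9/2 m (b=L-a=3/2):
  θ_3 = (R_Ax²/2 - M_Ax - M₀(x-a))/EI  [x>a] with R_A=33/16, M_A=55/16 = ((33/16)·(24/5)²/2 - (55/16)·(24/5) - 11·((24/5)-(9/2)))/5000 = 99/125000 rad
Load 4 — point force P=3 kN at a=12/5 m (b=L-a=18/5):
  θ_4 = Pa²(L-x)(2bL-(3b+a)(L-x))/(2L³EI)  [x>a] = 3·(12/5)²·(6-(24/5))·(2·(18/5)·6-(3·(18/5)+(12/5))·(6-(24/5)))/(2·6³·5000) = 513/1953125 rad
Superposition: θ = Σ θ_i = 131317/46875000 rad ≈ 0.002801 rad

θ(24/5) = 131317/46875000 rad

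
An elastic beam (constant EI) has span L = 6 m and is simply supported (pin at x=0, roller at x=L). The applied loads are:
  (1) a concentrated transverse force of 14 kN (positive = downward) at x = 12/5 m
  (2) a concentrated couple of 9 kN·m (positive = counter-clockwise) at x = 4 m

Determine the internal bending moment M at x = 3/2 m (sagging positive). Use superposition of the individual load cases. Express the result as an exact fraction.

Load 1 — point force P=14 kN at a=12/5 m (b=L-a=18/5):
  M_1 = Pbx/L  [x≤a] = 14·(18/5)·(3/2)/6 = 63/5 kN·m
Load 2 — applied couple M₀=9 kN·m at a=4 m (b=L-a=2):
  M_2 = M₀x/L  [x≤a] = 9·(3/2)/6 = 9/4 kN·m
Superposition: M = Σ M_i = 297/20 kN·m ≈ 14.850000 kN·m

M(3/2) = 297/20 kN·m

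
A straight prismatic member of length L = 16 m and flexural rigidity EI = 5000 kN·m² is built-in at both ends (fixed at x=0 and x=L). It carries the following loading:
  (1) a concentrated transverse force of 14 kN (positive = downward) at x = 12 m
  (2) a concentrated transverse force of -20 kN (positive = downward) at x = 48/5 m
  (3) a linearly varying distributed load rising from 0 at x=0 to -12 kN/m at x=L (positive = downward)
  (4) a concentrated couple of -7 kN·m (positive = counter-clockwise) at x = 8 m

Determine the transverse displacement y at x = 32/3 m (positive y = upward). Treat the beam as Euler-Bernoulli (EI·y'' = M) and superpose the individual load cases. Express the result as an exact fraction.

y(32/3) = 780292/3796875 m

Load 1 — point force P=14 kN at a=12 m (b=L-a=4):
  y_1 = -Pb²x²(3aL-(3a+b)x)/(6L³EI)  [x≤a] = -14·4²·(32/3)²·(3·12·16-(3·12+4)·(32/3))/(6·16³·5000) = -1568/50625 m
Load 2 — point force P=-20 kN at a=48/5 m (b=L-a=32/5):
  y_2 = -Pa²(L-x)²(3bL-(3b+a)(L-x))/(6L³EI)  [x>a] = -(-20)·(48/5)²·(16-(32/3))²·(3·(32/5)·16-(3·(32/5)+(48/5))·(16-(32/3)))/(6·16³·5000) = 1024/15625 m
Load 3 — triangular load w₀=-12 kN/m (0→w₀ over full span):
  y_3 = -w₀x²(L-x)²(x+2L)/(120LEI) = -(-12)·(32/3)²·(16-(32/3))²·((32/3)+2·16)/(120·16·5000) = 131072/759375 m
Load 4 — applied couple M₀=-7 kN·m at a=8 m (b=L-a=8):
  y_4 = (R_Ax³/6 - M_Ax²/2 - M₀(x-a)²/2)/EI  [x>a] with R_A=-21/32, M_A=-7/4 = ((-21/32)·(32/3)³/6 - (-7/4)·(32/3)²/2 - (-7)·((32/3)-8)²/2)/5000 = -28/16875 m
Superposition: y = Σ y_i = 780292/3796875 m ≈ 0.205509 m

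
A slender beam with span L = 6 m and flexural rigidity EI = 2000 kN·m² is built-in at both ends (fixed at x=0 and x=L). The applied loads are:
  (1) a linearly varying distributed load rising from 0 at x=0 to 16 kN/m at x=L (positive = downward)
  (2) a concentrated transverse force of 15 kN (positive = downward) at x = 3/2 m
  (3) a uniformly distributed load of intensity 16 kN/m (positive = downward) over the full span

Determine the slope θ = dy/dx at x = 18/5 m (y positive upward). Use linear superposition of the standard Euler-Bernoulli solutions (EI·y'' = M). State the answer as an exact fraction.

θ(18/5) = 113643/10000000 rad

Load 1 — triangular load w₀=16 kN/m (0→w₀ over full span):
  θ_1 = -w₀(2x(L-x)(L-2x)(x+2L)+x²(L-x)²)/(120LEI) = -16·(2·(18/5)·(6-(18/5))·(6-2·(18/5))·((18/5)+2·6)+(18/5)²·(6-(18/5))²)/(120·6·2000) = 216/78125 rad
Load 2 — point force P=15 kN at a=3/2 m (b=L-a=9/2):
  θ_2 = Pa²(L-x)(2bL-(3b+a)(L-x))/(2L³EI)  [x>a] = 15·(3/2)²·(6-(18/5))·(2·(9/2)·6-(3·(9/2)+(3/2))·(6-(18/5)))/(2·6³·2000) = 27/16000 rad
Load 3 — uniform load w=16 kN/m over full span:
  θ_3 = -wx(L-x)(L-2x)/(12EI) = -16·(18/5)·(6-(18/5))·(6-2·(18/5))/(12·2000) = 108/15625 rad
Superposition: θ = Σ θ_i = 113643/10000000 rad ≈ 0.011364 rad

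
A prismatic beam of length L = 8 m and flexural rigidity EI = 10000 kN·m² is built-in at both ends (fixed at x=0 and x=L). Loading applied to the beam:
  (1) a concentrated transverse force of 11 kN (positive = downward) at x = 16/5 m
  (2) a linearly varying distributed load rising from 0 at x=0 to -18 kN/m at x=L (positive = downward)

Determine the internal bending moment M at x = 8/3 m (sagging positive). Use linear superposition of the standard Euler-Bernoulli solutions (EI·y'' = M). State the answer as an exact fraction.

Load 1 — point force P=11 kN at a=16/5 m (b=L-a=24/5):
  M_1 = Pb²(3a+b)x/L³ - Pab²/L²  [x≤a] = 11·(24/5)²·(3·(16/5)+(24/5))·(8/3)/8³ - 11·(16/5)·(24/5)²/8² = 792/125 kN·m
Load 2 — triangular load w₀=-18 kN/m (0→w₀ over full span):
  M_2 = 3w₀Lx/20 - w₀L²/30 - w₀x³/(6L) = 3·(-18)·8·(8/3)/20 - (-18)·8²/30 - (-18)·(8/3)³/(6·8) = -544/45 kN·m
Superposition: M = Σ M_i = -6472/1125 kN·m ≈ -5.752889 kN·m

M(8/3) = -6472/1125 kN·m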